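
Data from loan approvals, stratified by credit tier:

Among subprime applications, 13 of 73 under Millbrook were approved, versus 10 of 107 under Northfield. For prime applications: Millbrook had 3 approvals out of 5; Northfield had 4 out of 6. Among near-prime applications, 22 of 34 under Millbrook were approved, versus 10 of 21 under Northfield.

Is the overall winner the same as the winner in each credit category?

Subprime: Millbrook 13/73 = 17.8%, Northfield 10/107 = 9.3% → Millbrook
Prime: Millbrook 3/5 = 60.0%, Northfield 4/6 = 66.7% → Northfield
Near-prime: Millbrook 22/34 = 64.7%, Northfield 10/21 = 47.6% → Millbrook
Overall: Millbrook 38/112 = 33.9%, Northfield 24/134 = 17.9% → Millbrook
Neither sweeps: Millbrook wins 2 of 3 groups, Northfield wins 1. Millbrook wins overall but not every group — no Simpson reversal.

No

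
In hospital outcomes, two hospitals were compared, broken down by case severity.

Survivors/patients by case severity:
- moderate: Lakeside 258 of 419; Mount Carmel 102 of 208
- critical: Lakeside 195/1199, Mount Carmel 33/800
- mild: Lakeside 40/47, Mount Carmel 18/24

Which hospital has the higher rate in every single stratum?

Moderate: Lakeside 258/419 = 61.6%, Mount Carmel 102/208 = 49.0% → Lakeside
Critical: Lakeside 195/1199 = 16.3%, Mount Carmel 33/800 = 4.1% → Lakeside
Mild: Lakeside 40/47 = 85.1%, Mount Carmel 18/24 = 75.0% → Lakeside
Lakeside has the higher rate in all 3 groups.

Lakeside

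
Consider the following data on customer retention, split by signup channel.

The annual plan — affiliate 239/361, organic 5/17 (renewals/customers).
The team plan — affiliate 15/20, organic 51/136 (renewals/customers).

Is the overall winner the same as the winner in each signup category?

No

Affiliate: the annual plan 239/361 = 66.2%, the team plan 15/20 = 75.0% → the team plan
Organic: the annual plan 5/17 = 29.4%, the team plan 51/136 = 37.5% → the team plan
Overall: the annual plan 244/378 = 64.6%, the team plan 66/156 = 42.3% → the annual plan
The team plan wins each signup group but the annual plan wins overall — the comparison reverses. The team plan's customers skew toward organic, which has a lower base rate.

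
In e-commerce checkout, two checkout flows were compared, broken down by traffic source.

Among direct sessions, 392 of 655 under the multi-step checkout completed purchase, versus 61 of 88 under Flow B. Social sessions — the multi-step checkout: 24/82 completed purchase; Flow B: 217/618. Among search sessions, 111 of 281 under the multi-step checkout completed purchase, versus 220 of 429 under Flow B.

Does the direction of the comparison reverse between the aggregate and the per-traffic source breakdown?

Yes

Direct: the multi-step checkout 392/655 = 59.8%, Flow B 61/88 = 69.3% → Flow B
Social: the multi-step checkout 24/82 = 29.3%, Flow B 217/618 = 35.1% → Flow B
Search: the multi-step checkout 111/281 = 39.5%, Flow B 220/429 = 51.3% → Flow B
Overall: the multi-step checkout 527/1018 = 51.8%, Flow B 498/1135 = 43.9% → the multi-step checkout
Flow B wins each traffic group but the multi-step checkout wins overall — the comparison reverses. Flow B's sessions skew toward social, which has a lower base rate.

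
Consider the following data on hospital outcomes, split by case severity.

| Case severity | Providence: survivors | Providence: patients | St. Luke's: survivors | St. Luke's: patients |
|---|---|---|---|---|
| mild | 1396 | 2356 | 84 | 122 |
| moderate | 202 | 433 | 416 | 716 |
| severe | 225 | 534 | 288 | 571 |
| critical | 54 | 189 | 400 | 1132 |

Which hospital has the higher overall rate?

Providence

Mild: Providence 1396/2356 = 59.3%, St. Luke's 84/122 = 68.9% → St. Luke's
Moderate: Providence 202/433 = 46.7%, St. Luke's 416/716 = 58.1% → St. Luke's
Severe: Providence 225/534 = 42.1%, St. Luke's 288/571 = 50.4% → St. Luke's
Critical: Providence 54/189 = 28.6%, St. Luke's 400/1132 = 35.3% → St. Luke's
Overall: Providence 1877/3512 = 53.4%, St. Luke's 1188/2541 = 46.8% → Providence
(St. Luke's wins every case group but Providence wins overall — St. Luke's's patients skew toward the low-rate critical group.)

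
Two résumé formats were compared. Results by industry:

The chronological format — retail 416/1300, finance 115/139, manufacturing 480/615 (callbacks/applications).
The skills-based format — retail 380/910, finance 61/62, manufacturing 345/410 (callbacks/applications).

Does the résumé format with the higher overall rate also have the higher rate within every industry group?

Yes

Retail: the chronological format 416/1300 = 32.0%, the skills-based format 380/910 = 41.8% → the skills-based format
Finance: the chronological format 115/139 = 82.7%, the skills-based format 61/62 = 98.4% → the skills-based format
Manufacturing: the chronological format 480/615 = 78.0%, the skills-based format 345/410 = 84.1% → the skills-based format
Overall: the chronological format 1011/2054 = 49.2%, the skills-based format 786/1382 = 56.9% → the skills-based format
The skills-based format wins overall and in every industry group — no reversal.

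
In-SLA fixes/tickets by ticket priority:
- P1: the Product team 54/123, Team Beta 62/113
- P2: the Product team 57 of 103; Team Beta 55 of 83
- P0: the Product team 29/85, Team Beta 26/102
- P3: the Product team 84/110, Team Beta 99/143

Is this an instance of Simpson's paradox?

No

P1: the Product team 54/123 = 43.9%, Team Beta 62/113 = 54.9% → Team Beta
P2: the Product team 57/103 = 55.3%, Team Beta 55/83 = 66.3% → Team Beta
P0: the Product team 29/85 = 34.1%, Team Beta 26/102 = 25.5% → the Product team
P3: the Product team 84/110 = 76.4%, Team Beta 99/143 = 69.2% → the Product team
Overall: the Product team 224/421 = 53.2%, Team Beta 242/441 = 54.9% → Team Beta
Neither sweeps: the Product team wins 2 of 4 groups, Team Beta wins 2. Team Beta wins overall but not every group — no Simpson reversal.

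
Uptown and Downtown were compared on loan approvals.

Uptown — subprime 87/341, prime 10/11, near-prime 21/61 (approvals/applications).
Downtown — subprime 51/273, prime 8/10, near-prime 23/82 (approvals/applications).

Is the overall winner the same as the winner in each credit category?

Yes

Subprime: Uptown 87/341 = 25.5%, Downtown 51/273 = 18.7% → Uptown
Prime: Uptown 10/11 = 90.9%, Downtown 8/10 = 80.0% → Uptown
Near-prime: Uptown 21/61 = 34.4%, Downtown 23/82 = 28.0% → Uptown
Overall: Uptown 118/413 = 28.6%, Downtown 82/365 = 22.5% → Uptown
Uptown wins overall and in every credit group — no reversal.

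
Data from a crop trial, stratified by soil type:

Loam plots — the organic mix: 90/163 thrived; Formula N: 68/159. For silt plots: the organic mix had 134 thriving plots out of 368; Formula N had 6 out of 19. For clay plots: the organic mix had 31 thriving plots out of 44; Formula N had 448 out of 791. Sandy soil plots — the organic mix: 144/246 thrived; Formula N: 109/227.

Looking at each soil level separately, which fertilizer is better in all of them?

the organic mix

Loam: the organic mix 90/163 = 55.2%, Formula N 68/159 = 42.8% → the organic mix
Silt: the organic mix 134/368 = 36.4%, Formula N 6/19 = 31.6% → the organic mix
Clay: the organic mix 31/44 = 70.5%, Formula N 448/791 = 56.6% → the organic mix
Sandy soil: the organic mix 144/246 = 58.5%, Formula N 109/227 = 48.0% → the organic mix
The organic mix has the higher rate in all 4 groups.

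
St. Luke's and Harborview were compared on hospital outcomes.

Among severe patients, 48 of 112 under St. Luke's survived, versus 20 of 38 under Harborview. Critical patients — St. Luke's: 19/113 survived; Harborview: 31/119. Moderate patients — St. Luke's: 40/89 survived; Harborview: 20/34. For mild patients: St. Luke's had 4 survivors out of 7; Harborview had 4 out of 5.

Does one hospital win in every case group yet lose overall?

Severe: St. Luke's 48/112 = 42.9%, Harborview 20/38 = 52.6% → Harborview
Critical: St. Luke's 19/113 = 16.8%, Harborview 31/119 = 26.1% → Harborview
Moderate: St. Luke's 40/89 = 44.9%, Harborview 20/34 = 58.8% → Harborview
Mild: St. Luke's 4/7 = 57.1%, Harborview 4/5 = 80.0% → Harborview
Overall: St. Luke's 111/321 = 34.6%, Harborview 75/196 = 38.3% → Harborview
Harborview wins overall and in every case group — no reversal.

No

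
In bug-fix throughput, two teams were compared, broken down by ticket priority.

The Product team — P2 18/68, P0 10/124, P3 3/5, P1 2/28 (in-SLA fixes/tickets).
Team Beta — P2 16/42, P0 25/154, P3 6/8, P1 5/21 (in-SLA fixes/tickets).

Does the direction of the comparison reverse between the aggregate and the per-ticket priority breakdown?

P2: the Product team 18/68 = 26.5%, Team Beta 16/42 = 38.1% → Team Beta
P0: the Product team 10/124 = 8.1%, Team Beta 25/154 = 16.2% → Team Beta
P3: the Product team 3/5 = 60.0%, Team Beta 6/8 = 75.0% → Team Beta
P1: the Product team 2/28 = 7.1%, Team Beta 5/21 = 23.8% → Team Beta
Overall: the Product team 33/225 = 14.7%, Team Beta 52/225 = 23.1% → Team Beta
Team Beta wins overall and in every ticket group — no reversal.

No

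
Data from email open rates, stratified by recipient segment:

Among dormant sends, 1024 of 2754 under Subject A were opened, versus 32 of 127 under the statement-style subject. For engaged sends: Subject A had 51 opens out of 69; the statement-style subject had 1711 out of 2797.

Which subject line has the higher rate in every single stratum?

Dormant: Subject A 1024/2754 = 37.2%, the statement-style subject 32/127 = 25.2% → Subject A
Engaged: Subject A 51/69 = 73.9%, the statement-style subject 1711/2797 = 61.2% → Subject A
Subject A has the higher rate in both groups.

Subject A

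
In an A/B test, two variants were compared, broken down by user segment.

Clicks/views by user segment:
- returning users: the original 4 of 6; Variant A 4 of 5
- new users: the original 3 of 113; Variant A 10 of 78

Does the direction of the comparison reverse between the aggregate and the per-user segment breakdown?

Returning users: the original 4/6 = 66.7%, Variant A 4/5 = 80.0% → Variant A
New users: the original 3/113 = 2.7%, Variant A 10/78 = 12.8% → Variant A
Overall: the original 7/119 = 5.9%, Variant A 14/83 = 16.9% → Variant A
Variant A wins overall and in every user group — no reversal.

No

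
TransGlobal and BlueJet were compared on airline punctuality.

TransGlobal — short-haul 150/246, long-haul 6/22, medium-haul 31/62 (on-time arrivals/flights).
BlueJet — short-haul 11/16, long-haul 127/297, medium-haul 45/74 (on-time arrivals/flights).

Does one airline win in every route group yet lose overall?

Short-haul: TransGlobal 150/246 = 61.0%, BlueJet 11/16 = 68.8% → BlueJet
Long-haul: TransGlobal 6/22 = 27.3%, BlueJet 127/297 = 42.8% → BlueJet
Medium-haul: TransGlobal 31/62 = 50.0%, BlueJet 45/74 = 60.8% → BlueJet
Overall: TransGlobal 187/330 = 56.7%, BlueJet 183/387 = 47.3% → TransGlobal
BlueJet wins each route group but TransGlobal wins overall — the comparison reverses. BlueJet's flights skew toward long-haul, which has a lower base rate.

Yes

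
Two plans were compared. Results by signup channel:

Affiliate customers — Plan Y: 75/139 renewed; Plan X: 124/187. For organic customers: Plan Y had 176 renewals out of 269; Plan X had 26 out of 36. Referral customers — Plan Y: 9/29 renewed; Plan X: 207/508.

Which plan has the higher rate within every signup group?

Plan X

Affiliate: Plan Y 75/139 = 54.0%, Plan X 124/187 = 66.3% → Plan X
Organic: Plan Y 176/269 = 65.4%, Plan X 26/36 = 72.2% → Plan X
Referral: Plan Y 9/29 = 31.0%, Plan X 207/508 = 40.7% → Plan X
Plan X has the higher rate in all 3 groups.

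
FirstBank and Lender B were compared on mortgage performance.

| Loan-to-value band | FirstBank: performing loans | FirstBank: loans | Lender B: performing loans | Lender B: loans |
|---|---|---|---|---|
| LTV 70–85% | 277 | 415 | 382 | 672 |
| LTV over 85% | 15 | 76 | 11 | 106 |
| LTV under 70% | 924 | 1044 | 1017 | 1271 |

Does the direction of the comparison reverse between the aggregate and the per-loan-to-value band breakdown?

LTV 70–85%: FirstBank 277/415 = 66.7%, Lender B 382/672 = 56.8% → FirstBank
LTV over 85%: FirstBank 15/76 = 19.7%, Lender B 11/106 = 10.4% → FirstBank
LTV under 70%: FirstBank 924/1044 = 88.5%, Lender B 1017/1271 = 80.0% → FirstBank
Overall: FirstBank 1216/1535 = 79.2%, Lender B 1410/2049 = 68.8% → FirstBank
FirstBank wins overall and in every loan-to-value group — no reversal.

No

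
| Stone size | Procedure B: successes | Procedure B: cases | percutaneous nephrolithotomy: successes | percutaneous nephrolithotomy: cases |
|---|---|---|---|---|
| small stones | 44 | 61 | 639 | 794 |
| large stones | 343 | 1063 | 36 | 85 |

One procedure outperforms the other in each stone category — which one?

percutaneous nephrolithotomy

Small stones: Procedure B 44/61 = 72.1%, percutaneous nephrolithotomy 639/794 = 80.5% → percutaneous nephrolithotomy
Large stones: Procedure B 343/1063 = 32.3%, percutaneous nephrolithotomy 36/85 = 42.4% → percutaneous nephrolithotomy
Percutaneous nephrolithotomy has the higher rate in both groups.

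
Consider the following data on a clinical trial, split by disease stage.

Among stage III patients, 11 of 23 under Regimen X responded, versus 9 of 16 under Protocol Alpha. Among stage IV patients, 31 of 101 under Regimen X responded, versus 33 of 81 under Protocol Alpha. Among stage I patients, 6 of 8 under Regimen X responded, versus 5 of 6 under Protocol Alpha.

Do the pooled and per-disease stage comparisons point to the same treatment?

Yes

Stage III: Regimen X 11/23 = 47.8%, Protocol Alpha 9/16 = 56.2% → Protocol Alpha
Stage IV: Regimen X 31/101 = 30.7%, Protocol Alpha 33/81 = 40.7% → Protocol Alpha
Stage I: Regimen X 6/8 = 75.0%, Protocol Alpha 5/6 = 83.3% → Protocol Alpha
Overall: Regimen X 48/132 = 36.4%, Protocol Alpha 47/103 = 45.6% → Protocol Alpha
Protocol Alpha wins overall and in every disease group — no reversal.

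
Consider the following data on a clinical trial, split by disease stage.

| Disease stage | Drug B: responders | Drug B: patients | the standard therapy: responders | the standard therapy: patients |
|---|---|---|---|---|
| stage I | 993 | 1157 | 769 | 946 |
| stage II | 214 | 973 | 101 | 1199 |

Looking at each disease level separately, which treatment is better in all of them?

Stage I: Drug B 993/1157 = 85.8%, the standard therapy 769/946 = 81.3% → Drug B
Stage II: Drug B 214/973 = 22.0%, the standard therapy 101/1199 = 8.4% → Drug B
Drug B has the higher rate in both groups.

Drug B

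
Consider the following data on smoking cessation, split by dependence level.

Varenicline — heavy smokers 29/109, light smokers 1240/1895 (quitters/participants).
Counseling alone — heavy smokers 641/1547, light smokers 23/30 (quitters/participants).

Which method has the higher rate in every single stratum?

Heavy smokers: varenicline 29/109 = 26.6%, counseling alone 641/1547 = 41.4% → counseling alone
Light smokers: varenicline 1240/1895 = 65.4%, counseling alone 23/30 = 76.7% → counseling alone
Counseling alone has the higher rate in both groups.

counseling alone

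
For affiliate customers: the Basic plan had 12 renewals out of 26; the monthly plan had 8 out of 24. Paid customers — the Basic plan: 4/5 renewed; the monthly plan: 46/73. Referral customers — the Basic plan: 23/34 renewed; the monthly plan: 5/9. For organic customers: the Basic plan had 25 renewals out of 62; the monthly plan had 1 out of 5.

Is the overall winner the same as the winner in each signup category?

Affiliate: the Basic plan 12/26 = 46.2%, the monthly plan 8/24 = 33.3% → the Basic plan
Paid: the Basic plan 4/5 = 80.0%, the monthly plan 46/73 = 63.0% → the Basic plan
Referral: the Basic plan 23/34 = 67.6%, the monthly plan 5/9 = 55.6% → the Basic plan
Organic: the Basic plan 25/62 = 40.3%, the monthly plan 1/5 = 20.0% → the Basic plan
Overall: the Basic plan 64/127 = 50.4%, the monthly plan 60/111 = 54.1% → the monthly plan
The Basic plan wins each signup group but the monthly plan wins overall — the comparison reverses. The Basic plan's customers skew toward organic, which has a lower base rate.

No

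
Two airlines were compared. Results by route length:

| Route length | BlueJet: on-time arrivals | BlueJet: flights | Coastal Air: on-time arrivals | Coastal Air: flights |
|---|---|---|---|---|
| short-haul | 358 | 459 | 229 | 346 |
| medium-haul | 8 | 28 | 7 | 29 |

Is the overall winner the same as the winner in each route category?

Yes

Short-haul: BlueJet 358/459 = 78.0%, Coastal Air 229/346 = 66.2% → BlueJet
Medium-haul: BlueJet 8/28 = 28.6%, Coastal Air 7/29 = 24.1% → BlueJet
Overall: BlueJet 366/487 = 75.2%, Coastal Air 236/375 = 62.9% → BlueJet
BlueJet wins overall and in every route group — no reversal.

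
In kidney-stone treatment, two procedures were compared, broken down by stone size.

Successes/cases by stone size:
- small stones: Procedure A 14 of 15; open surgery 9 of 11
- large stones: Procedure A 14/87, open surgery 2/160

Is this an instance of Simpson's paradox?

No

Small stones: Procedure A 14/15 = 93.3%, open surgery 9/11 = 81.8% → Procedure A
Large stones: Procedure A 14/87 = 16.1%, open surgery 2/160 = 1.2% → Procedure A
Overall: Procedure A 28/102 = 27.5%, open surgery 11/171 = 6.4% → Procedure A
Procedure A wins overall and in every stone group — no reversal.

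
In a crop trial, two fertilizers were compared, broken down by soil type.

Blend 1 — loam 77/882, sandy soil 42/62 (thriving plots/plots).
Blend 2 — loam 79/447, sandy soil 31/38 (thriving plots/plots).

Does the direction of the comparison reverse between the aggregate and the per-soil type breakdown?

No

Loam: Blend 1 77/882 = 8.7%, Blend 2 79/447 = 17.7% → Blend 2
Sandy soil: Blend 1 42/62 = 67.7%, Blend 2 31/38 = 81.6% → Blend 2
Overall: Blend 1 119/944 = 12.6%, Blend 2 110/485 = 22.7% → Blend 2
Blend 2 wins overall and in every soil group — no reversal.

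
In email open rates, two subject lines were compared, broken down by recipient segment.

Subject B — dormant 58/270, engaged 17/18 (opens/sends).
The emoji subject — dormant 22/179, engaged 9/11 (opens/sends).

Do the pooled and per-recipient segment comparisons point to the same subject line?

Dormant: Subject B 58/270 = 21.5%, the emoji subject 22/179 = 12.3% → Subject B
Engaged: Subject B 17/18 = 94.4%, the emoji subject 9/11 = 81.8% → Subject B
Overall: Subject B 75/288 = 26.0%, the emoji subject 31/190 = 16.3% → Subject B
Subject B wins overall and in every recipient group — no reversal.

Yes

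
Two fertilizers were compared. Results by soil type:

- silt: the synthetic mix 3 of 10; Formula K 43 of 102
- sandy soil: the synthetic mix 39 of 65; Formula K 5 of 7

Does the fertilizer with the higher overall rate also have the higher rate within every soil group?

Silt: the synthetic mix 3/10 = 30.0%, Formula K 43/102 = 42.2% → Formula K
Sandy soil: the synthetic mix 39/65 = 60.0%, Formula K 5/7 = 71.4% → Formula K
Overall: the synthetic mix 42/75 = 56.0%, Formula K 48/109 = 44.0% → the synthetic mix
Formula K wins each soil group but the synthetic mix wins overall — the comparison reverses. Formula K's plots skew toward silt, which has a lower base rate.

No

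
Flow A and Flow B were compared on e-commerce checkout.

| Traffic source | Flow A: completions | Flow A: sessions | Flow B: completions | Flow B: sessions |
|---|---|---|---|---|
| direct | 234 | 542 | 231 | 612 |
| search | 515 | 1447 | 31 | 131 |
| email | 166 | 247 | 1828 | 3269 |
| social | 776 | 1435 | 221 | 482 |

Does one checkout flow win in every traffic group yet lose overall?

Yes

Direct: Flow A 234/542 = 43.2%, Flow B 231/612 = 37.7% → Flow A
Search: Flow A 515/1447 = 35.6%, Flow B 31/131 = 23.7% → Flow A
Email: Flow A 166/247 = 67.2%, Flow B 1828/3269 = 55.9% → Flow A
Social: Flow A 776/1435 = 54.1%, Flow B 221/482 = 45.9% → Flow A
Overall: Flow A 1691/3671 = 46.1%, Flow B 2311/4494 = 51.4% → Flow B
Flow A wins each traffic group but Flow B wins overall — the comparison reverses. Flow A's sessions skew toward search, which has a lower base rate.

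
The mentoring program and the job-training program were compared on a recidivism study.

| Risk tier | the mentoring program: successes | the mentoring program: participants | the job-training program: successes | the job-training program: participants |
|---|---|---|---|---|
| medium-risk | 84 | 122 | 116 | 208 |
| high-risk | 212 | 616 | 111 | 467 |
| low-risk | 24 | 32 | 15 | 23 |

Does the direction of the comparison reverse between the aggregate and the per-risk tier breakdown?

Medium-risk: the mentoring program 84/122 = 68.9%, the job-training program 116/208 = 55.8% → the mentoring program
High-risk: the mentoring program 212/616 = 34.4%, the job-training program 111/467 = 23.8% → the mentoring program
Low-risk: the mentoring program 24/32 = 75.0%, the job-training program 15/23 = 65.2% → the mentoring program
Overall: the mentoring program 320/770 = 41.6%, the job-training program 242/698 = 34.7% → the mentoring program
The mentoring program wins overall and in every risk group — no reversal.

No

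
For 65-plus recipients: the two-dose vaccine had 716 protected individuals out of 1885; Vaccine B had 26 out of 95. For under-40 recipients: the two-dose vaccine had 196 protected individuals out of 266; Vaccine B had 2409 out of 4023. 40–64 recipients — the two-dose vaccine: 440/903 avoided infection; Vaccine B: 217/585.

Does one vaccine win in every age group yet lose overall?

Yes

65-plus: the two-dose vaccine 716/1885 = 38.0%, Vaccine B 26/95 = 27.4% → the two-dose vaccine
Under-40: the two-dose vaccine 196/266 = 73.7%, Vaccine B 2409/4023 = 59.9% → the two-dose vaccine
40–64: the two-dose vaccine 440/903 = 48.7%, Vaccine B 217/585 = 37.1% → the two-dose vaccine
Overall: the two-dose vaccine 1352/3054 = 44.3%, Vaccine B 2652/4703 = 56.4% → Vaccine B
The two-dose vaccine wins each age group but Vaccine B wins overall — the comparison reverses. The two-dose vaccine's recipients skew toward 65-plus, which has a lower base rate.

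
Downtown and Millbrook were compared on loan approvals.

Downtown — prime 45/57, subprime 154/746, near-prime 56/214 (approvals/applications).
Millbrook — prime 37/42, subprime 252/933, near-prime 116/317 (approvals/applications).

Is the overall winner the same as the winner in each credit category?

Yes

Prime: Downtown 45/57 = 78.9%, Millbrook 37/42 = 88.1% → Millbrook
Subprime: Downtown 154/746 = 20.6%, Millbrook 252/933 = 27.0% → Millbrook
Near-prime: Downtown 56/214 = 26.2%, Millbrook 116/317 = 36.6% → Millbrook
Overall: Downtown 255/1017 = 25.1%, Millbrook 405/1292 = 31.3% → Millbrook
Millbrook wins overall and in every credit group — no reversal.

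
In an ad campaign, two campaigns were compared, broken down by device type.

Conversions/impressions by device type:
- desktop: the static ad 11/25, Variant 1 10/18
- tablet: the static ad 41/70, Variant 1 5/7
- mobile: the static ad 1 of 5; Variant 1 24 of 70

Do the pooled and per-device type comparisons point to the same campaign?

Desktop: the static ad 11/25 = 44.0%, Variant 1 10/18 = 55.6% → Variant 1
Tablet: the static ad 41/70 = 58.6%, Variant 1 5/7 = 71.4% → Variant 1
Mobile: the static ad 1/5 = 20.0%, Variant 1 24/70 = 34.3% → Variant 1
Overall: the static ad 53/100 = 53.0%, Variant 1 39/95 = 41.1% → the static ad
Variant 1 wins each device group but the static ad wins overall — the comparison reverses. Variant 1's impressions skew toward mobile, which has a lower base rate.

No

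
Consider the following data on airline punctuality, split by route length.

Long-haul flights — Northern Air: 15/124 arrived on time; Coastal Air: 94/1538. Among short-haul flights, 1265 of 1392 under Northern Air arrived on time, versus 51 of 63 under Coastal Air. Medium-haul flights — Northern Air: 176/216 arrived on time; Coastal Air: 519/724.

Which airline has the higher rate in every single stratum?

Long-haul: Northern Air 15/124 = 12.1%, Coastal Air 94/1538 = 6.1% → Northern Air
Short-haul: Northern Air 1265/1392 = 90.9%, Coastal Air 51/63 = 81.0% → Northern Air
Medium-haul: Northern Air 176/216 = 81.5%, Coastal Air 519/724 = 71.7% → Northern Air
Northern Air has the higher rate in all 3 groups.

Northern Air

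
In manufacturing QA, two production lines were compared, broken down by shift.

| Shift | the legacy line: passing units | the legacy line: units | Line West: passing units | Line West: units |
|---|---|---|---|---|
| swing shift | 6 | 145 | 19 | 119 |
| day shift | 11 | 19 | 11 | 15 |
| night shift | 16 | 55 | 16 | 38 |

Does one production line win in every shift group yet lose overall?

Swing shift: the legacy line 6/145 = 4.1%, Line West 19/119 = 16.0% → Line West
Day shift: the legacy line 11/19 = 57.9%, Line West 11/15 = 73.3% → Line West
Night shift: the legacy line 16/55 = 29.1%, Line West 16/38 = 42.1% → Line West
Overall: the legacy line 33/219 = 15.1%, Line West 46/172 = 26.7% → Line West
Line West wins overall and in every shift group — no reversal.

No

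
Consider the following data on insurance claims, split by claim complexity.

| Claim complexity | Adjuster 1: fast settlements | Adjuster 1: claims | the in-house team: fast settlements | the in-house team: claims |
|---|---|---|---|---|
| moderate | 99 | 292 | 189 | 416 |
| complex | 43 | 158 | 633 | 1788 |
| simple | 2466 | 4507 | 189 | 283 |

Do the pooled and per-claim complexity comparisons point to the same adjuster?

No

Moderate: Adjuster 1 99/292 = 33.9%, the in-house team 189/416 = 45.4% → the in-house team
Complex: Adjuster 1 43/158 = 27.2%, the in-house team 633/1788 = 35.4% → the in-house team
Simple: Adjuster 1 2466/4507 = 54.7%, the in-house team 189/283 = 66.8% → the in-house team
Overall: Adjuster 1 2608/4957 = 52.6%, the in-house team 1011/2487 = 40.7% → Adjuster 1
The in-house team wins each claim group but Adjuster 1 wins overall — the comparison reverses. The in-house team's claims skew toward complex, which has a lower base rate.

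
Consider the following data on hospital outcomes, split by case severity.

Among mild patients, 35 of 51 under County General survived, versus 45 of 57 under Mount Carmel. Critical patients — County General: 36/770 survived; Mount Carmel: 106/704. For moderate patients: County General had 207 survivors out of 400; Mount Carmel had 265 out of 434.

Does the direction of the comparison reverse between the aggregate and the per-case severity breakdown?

No

Mild: County General 35/51 = 68.6%, Mount Carmel 45/57 = 78.9% → Mount Carmel
Critical: County General 36/770 = 4.7%, Mount Carmel 106/704 = 15.1% → Mount Carmel
Moderate: County General 207/400 = 51.8%, Mount Carmel 265/434 = 61.1% → Mount Carmel
Overall: County General 278/1221 = 22.8%, Mount Carmel 416/1195 = 34.8% → Mount Carmel
Mount Carmel wins overall and in every case group — no reversal.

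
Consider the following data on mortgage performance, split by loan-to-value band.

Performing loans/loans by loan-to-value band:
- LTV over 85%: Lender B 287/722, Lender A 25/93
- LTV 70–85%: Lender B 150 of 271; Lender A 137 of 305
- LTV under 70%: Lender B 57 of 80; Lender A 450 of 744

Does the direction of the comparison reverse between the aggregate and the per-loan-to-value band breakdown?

LTV over 85%: Lender B 287/722 = 39.8%, Lender A 25/93 = 26.9% → Lender B
LTV 70–85%: Lender B 150/271 = 55.4%, Lender A 137/305 = 44.9% → Lender B
LTV under 70%: Lender B 57/80 = 71.2%, Lender A 450/744 = 60.5% → Lender B
Overall: Lender B 494/1073 = 46.0%, Lender A 612/1142 = 53.6% → Lender A
Lender B wins each loan-to-value group but Lender A wins overall — the comparison reverses. Lender B's loans skew toward LTV over 85%, which has a lower base rate.

Yes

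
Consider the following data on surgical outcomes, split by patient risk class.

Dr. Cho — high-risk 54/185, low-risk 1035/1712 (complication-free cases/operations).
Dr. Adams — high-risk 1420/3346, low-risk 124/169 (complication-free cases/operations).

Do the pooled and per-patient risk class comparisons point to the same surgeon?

No

High-risk: Dr. Cho 54/185 = 29.2%, Dr. Adams 1420/3346 = 42.4% → Dr. Adams
Low-risk: Dr. Cho 1035/1712 = 60.5%, Dr. Adams 124/169 = 73.4% → Dr. Adams
Overall: Dr. Cho 1089/1897 = 57.4%, Dr. Adams 1544/3515 = 43.9% → Dr. Cho
Dr. Adams wins each patient risk group but Dr. Cho wins overall — the comparison reverses. Dr. Adams's operations skew toward high-risk, which has a lower base rate.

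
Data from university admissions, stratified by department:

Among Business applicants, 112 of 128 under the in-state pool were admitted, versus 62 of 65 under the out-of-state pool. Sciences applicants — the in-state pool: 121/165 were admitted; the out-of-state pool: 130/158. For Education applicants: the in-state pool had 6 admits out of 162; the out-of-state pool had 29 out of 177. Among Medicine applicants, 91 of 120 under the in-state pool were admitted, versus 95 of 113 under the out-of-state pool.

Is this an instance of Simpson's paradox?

No

Business: the in-state pool 112/128 = 87.5%, the out-of-state pool 62/65 = 95.4% → the out-of-state pool
Sciences: the in-state pool 121/165 = 73.3%, the out-of-state pool 130/158 = 82.3% → the out-of-state pool
Education: the in-state pool 6/162 = 3.7%, the out-of-state pool 29/177 = 16.4% → the out-of-state pool
Medicine: the in-state pool 91/120 = 75.8%, the out-of-state pool 95/113 = 84.1% → the out-of-state pool
Overall: the in-state pool 330/575 = 57.4%, the out-of-state pool 316/513 = 61.6% → the out-of-state pool
The out-of-state pool wins overall and in every department group — no reversal.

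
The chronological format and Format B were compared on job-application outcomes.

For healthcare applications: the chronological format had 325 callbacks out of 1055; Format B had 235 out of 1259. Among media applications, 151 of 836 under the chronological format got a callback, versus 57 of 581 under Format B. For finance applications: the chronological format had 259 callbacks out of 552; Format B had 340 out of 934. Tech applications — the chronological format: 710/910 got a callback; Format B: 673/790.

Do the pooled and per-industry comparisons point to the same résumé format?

Healthcare: the chronological format 325/1055 = 30.8%, Format B 235/1259 = 18.7% → the chronological format
Media: the chronological format 151/836 = 18.1%, Format B 57/581 = 9.8% → the chronological format
Finance: the chronological format 259/552 = 46.9%, Format B 340/934 = 36.4% → the chronological format
Tech: the chronological format 710/910 = 78.0%, Format B 673/790 = 85.2% → Format B
Overall: the chronological format 1445/3353 = 43.1%, Format B 1305/3564 = 36.6% → the chronological format
Neither sweeps: the chronological format wins 3 of 4 groups, Format B wins 1. The chronological format wins overall but not every group — no Simpson reversal.

No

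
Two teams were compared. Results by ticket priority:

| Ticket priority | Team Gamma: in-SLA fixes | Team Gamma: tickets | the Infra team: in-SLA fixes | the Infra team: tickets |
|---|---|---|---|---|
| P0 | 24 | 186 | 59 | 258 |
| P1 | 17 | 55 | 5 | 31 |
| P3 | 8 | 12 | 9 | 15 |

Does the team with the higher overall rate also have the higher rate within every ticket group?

No

P0: Team Gamma 24/186 = 12.9%, the Infra team 59/258 = 22.9% → the Infra team
P1: Team Gamma 17/55 = 30.9%, the Infra team 5/31 = 16.1% → Team Gamma
P3: Team Gamma 8/12 = 66.7%, the Infra team 9/15 = 60.0% → Team Gamma
Overall: Team Gamma 49/253 = 19.4%, the Infra team 73/304 = 24.0% → the Infra team
Neither sweeps: Team Gamma wins 2 of 3 groups, the Infra team wins 1. The Infra team wins overall but not every group — no Simpson reversal.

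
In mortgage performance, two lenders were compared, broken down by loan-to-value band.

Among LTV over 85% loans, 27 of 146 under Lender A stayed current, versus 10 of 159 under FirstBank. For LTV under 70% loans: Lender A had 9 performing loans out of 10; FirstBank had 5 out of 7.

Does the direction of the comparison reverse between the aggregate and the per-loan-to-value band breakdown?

No

LTV over 85%: Lender A 27/146 = 18.5%, FirstBank 10/159 = 6.3% → Lender A
LTV under 70%: Lender A 9/10 = 90.0%, FirstBank 5/7 = 71.4% → Lender A
Overall: Lender A 36/156 = 23.1%, FirstBank 15/166 = 9.0% → Lender A
Lender A wins overall and in every loan-to-value group — no reversal.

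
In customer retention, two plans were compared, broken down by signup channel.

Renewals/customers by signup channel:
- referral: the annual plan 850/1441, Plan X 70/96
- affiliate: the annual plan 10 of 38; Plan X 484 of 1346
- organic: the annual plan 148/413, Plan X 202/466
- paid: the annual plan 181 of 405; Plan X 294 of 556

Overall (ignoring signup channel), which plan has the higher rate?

the annual plan

Referral: the annual plan 850/1441 = 59.0%, Plan X 70/96 = 72.9% → Plan X
Affiliate: the annual plan 10/38 = 26.3%, Plan X 484/1346 = 36.0% → Plan X
Organic: the annual plan 148/413 = 35.8%, Plan X 202/466 = 43.3% → Plan X
Paid: the annual plan 181/405 = 44.7%, Plan X 294/556 = 52.9% → Plan X
Overall: the annual plan 1189/2297 = 51.8%, Plan X 1050/2464 = 42.6% → the annual plan
(Plan X wins every signup group but the annual plan wins overall — Plan X's customers skew toward the low-rate affiliate group.)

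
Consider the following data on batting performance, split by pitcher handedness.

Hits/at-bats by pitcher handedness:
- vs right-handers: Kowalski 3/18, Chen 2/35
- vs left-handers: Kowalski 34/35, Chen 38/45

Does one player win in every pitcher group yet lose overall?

Vs right-handers: Kowalski 3/18 = 16.7%, Chen 2/35 = 5.7% → Kowalski
Vs left-handers: Kowalski 34/35 = 97.1%, Chen 38/45 = 84.4% → Kowalski
Overall: Kowalski 37/53 = 69.8%, Chen 40/80 = 50.0% → Kowalski
Kowalski wins overall and in every pitcher group — no reversal.

No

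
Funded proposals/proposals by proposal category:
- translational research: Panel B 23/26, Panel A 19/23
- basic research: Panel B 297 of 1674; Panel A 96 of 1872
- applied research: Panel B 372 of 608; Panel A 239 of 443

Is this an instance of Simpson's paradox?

Translational research: Panel B 23/26 = 88.5%, Panel A 19/23 = 82.6% → Panel B
Basic research: Panel B 297/1674 = 17.7%, Panel A 96/1872 = 5.1% → Panel B
Applied research: Panel B 372/608 = 61.2%, Panel A 239/443 = 54.0% → Panel B
Overall: Panel B 692/2308 = 30.0%, Panel A 354/2338 = 15.1% → Panel B
Panel B wins overall and in every proposal group — no reversal.

No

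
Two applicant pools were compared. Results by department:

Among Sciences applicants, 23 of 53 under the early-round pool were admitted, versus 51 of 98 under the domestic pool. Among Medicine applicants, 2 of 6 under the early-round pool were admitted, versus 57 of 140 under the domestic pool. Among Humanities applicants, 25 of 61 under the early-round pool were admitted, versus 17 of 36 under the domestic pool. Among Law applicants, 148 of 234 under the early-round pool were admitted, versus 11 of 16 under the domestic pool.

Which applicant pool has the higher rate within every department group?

Sciences: the early-round pool 23/53 = 43.4%, the domestic pool 51/98 = 52.0% → the domestic pool
Medicine: the early-round pool 2/6 = 33.3%, the domestic pool 57/140 = 40.7% → the domestic pool
Humanities: the early-round pool 25/61 = 41.0%, the domestic pool 17/36 = 47.2% → the domestic pool
Law: the early-round pool 148/234 = 63.2%, the domestic pool 11/16 = 68.8% → the domestic pool
The domestic pool has the higher rate in all 4 groups.

the domestic pool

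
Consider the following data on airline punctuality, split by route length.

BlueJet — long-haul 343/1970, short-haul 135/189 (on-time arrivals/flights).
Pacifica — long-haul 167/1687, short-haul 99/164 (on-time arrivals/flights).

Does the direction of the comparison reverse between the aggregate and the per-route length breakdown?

Long-haul: BlueJet 343/1970 = 17.4%, Pacifica 167/1687 = 9.9% → BlueJet
Short-haul: BlueJet 135/189 = 71.4%, Pacifica 99/164 = 60.4% → BlueJet
Overall: BlueJet 478/2159 = 22.1%, Pacifica 266/1851 = 14.4% → BlueJet
BlueJet wins overall and in every route group — no reversal.

No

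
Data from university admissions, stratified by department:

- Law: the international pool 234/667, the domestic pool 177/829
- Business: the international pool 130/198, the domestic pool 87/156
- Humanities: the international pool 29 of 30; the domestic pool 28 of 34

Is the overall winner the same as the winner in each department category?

Yes

Law: the international pool 234/667 = 35.1%, the domestic pool 177/829 = 21.4% → the international pool
Business: the international pool 130/198 = 65.7%, the domestic pool 87/156 = 55.8% → the international pool
Humanities: the international pool 29/30 = 96.7%, the domestic pool 28/34 = 82.4% → the international pool
Overall: the international pool 393/895 = 43.9%, the domestic pool 292/1019 = 28.7% → the international pool
The international pool wins overall and in every department group — no reversal.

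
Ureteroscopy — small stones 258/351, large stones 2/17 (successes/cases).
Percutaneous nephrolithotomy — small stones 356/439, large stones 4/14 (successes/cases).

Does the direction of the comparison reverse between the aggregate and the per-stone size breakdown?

Small stones: ureteroscopy 258/351 = 73.5%, percutaneous nephrolithotomy 356/439 = 81.1% → percutaneous nephrolithotomy
Large stones: ureteroscopy 2/17 = 11.8%, percutaneous nephrolithotomy 4/14 = 28.6% → percutaneous nephrolithotomy
Overall: ureteroscopy 260/368 = 70.7%, percutaneous nephrolithotomy 360/453 = 79.5% → percutaneous nephrolithotomy
Percutaneous nephrolithotomy wins overall and in every stone group — no reversal.

No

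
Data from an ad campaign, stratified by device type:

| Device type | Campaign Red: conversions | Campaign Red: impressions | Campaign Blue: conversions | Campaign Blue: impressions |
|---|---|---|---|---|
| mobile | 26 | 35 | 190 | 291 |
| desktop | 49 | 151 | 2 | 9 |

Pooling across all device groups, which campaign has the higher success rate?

Campaign Blue

Mobile: Campaign Red 26/35 = 74.3%, Campaign Blue 190/291 = 65.3% → Campaign Red
Desktop: Campaign Red 49/151 = 32.5%, Campaign Blue 2/9 = 22.2% → Campaign Red
Overall: Campaign Red 75/186 = 40.3%, Campaign Blue 192/300 = 64.0% → Campaign Blue
(Campaign Red wins every device group but Campaign Blue wins overall — Campaign Red's impressions skew toward the low-rate desktop group.)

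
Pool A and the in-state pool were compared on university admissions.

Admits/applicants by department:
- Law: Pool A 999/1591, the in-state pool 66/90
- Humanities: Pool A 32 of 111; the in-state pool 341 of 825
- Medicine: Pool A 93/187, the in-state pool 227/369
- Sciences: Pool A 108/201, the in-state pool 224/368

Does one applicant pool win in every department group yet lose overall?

Yes

Law: Pool A 999/1591 = 62.8%, the in-state pool 66/90 = 73.3% → the in-state pool
Humanities: Pool A 32/111 = 28.8%, the in-state pool 341/825 = 41.3% → the in-state pool
Medicine: Pool A 93/187 = 49.7%, the in-state pool 227/369 = 61.5% → the in-state pool
Sciences: Pool A 108/201 = 53.7%, the in-state pool 224/368 = 60.9% → the in-state pool
Overall: Pool A 1232/2090 = 58.9%, the in-state pool 858/1652 = 51.9% → Pool A
The in-state pool wins each department group but Pool A wins overall — the comparison reverses. The in-state pool's applicants skew toward Humanities, which has a lower base rate.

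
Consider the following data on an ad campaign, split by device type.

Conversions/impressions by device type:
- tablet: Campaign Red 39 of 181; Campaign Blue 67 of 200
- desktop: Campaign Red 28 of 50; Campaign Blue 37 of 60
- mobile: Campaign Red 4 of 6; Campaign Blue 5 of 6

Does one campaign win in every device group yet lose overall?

Tablet: Campaign Red 39/181 = 21.5%, Campaign Blue 67/200 = 33.5% → Campaign Blue
Desktop: Campaign Red 28/50 = 56.0%, Campaign Blue 37/60 = 61.7% → Campaign Blue
Mobile: Campaign Red 4/6 = 66.7%, Campaign Blue 5/6 = 83.3% → Campaign Blue
Overall: Campaign Red 71/237 = 30.0%, Campaign Blue 109/266 = 41.0% → Campaign Blue
Campaign Blue wins overall and in every device group — no reversal.

No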